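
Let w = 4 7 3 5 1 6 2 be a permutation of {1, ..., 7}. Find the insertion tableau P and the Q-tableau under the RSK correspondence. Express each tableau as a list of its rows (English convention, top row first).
P = [[1, 2, 6], [3, 5], [4, 7]], Q = [[1, 2, 6], [3, 4], [5, 7]]

Insert each entry of the permutation into P by Schensted row insertion, recording in Q the position of each new cell.

After inserting 4: P = [[4]].
After inserting 7: P = [[4, 7]].
After inserting 3: P = [[3, 7], [4]].
After inserting 5: P = [[3, 5], [4, 7]].
After inserting 1: P = [[1, 5], [3, 7], [4]].
After inserting 6: P = [[1, 5, 6], [3, 7], [4]].
After inserting 2: P = [[1, 2, 6], [3, 5], [4, 7]].

So P = [[1, 2, 6], [3, 5], [4, 7]], Q = [[1, 2, 6], [3, 4], [5, 7]].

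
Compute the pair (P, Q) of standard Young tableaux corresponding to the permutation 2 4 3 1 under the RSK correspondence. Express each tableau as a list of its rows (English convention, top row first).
Insert each entry of the permutation into P by Schensted row insertion, recording in Q the position of each new cell.

Insert 2: appended to row 1. P = [[2]].
Insert 4: appended to row 1. P = [[2, 4]].
Insert 3: 3 bumps 4 from row 1; 4 starts row 2. P = [[2, 3], [4]].
Insert 1: 1 bumps 2 from row 1; 2 bumps 4 from row 2; 4 starts row 3. P = [[1, 3], [2], [4]].

So P = [[1, 3], [2], [4]], Q = [[1, 2], [3], [4]].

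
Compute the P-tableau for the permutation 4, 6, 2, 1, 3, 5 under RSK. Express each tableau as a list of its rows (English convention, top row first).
P = [[1, 3, 5], [2, 6], [4]]

After inserting 4: P = [[4]].
After inserting 6: P = [[4, 6]].
After inserting 2: P = [[2, 6], [4]].
After inserting 1: P = [[1, 6], [2], [4]].
After inserting 3: P = [[1, 3], [2, 6], [4]].
After inserting 5: P = [[1, 3, 5], [2, 6], [4]].

So P = [[1, 3, 5], [2, 6], [4]].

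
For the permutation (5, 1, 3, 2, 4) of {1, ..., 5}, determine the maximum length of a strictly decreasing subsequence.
3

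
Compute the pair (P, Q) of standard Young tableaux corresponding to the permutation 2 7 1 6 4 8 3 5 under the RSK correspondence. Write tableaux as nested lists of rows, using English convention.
Insert each entry of the permutation into P by Schensted row insertion, recording in Q the position of each new cell.

Insert 2: appended to row 1. P = [[2]].
Insert 7: appended to row 1. P = [[2, 7]].
Insert 1: 1 bumps 2 from row 1; 2 starts row 2. P = [[1, 7], [2]].
Insert 6: 6 bumps 7 from row 1; 7 appends to row 2. P = [[1, 6], [2, 7]].
Insert 4: 4 bumps 6 from row 1; 6 bumps 7 from row 2; 7 starts row 3. P = [[1, 4], [2, 6], [7]].
Insert 8: appended to row 1. P = [[1, 4, 8], [2, 6], [7]].
Insert 3: 3 bumps 4 from row 1; 4 bumps 6 from row 2; 6 bumps 7 from row 3; 7 starts row 4. P = [[1, 3, 8], [2, 4], [6], [7]].
Insert 5: 5 bumps 8 from row 1; 8 appends to row 2. P = [[1, 3, 5], [2, 4, 8], [6], [7]].

So P = [[1, 3, 5], [2, 4, 8], [6], [7]], Q = [[1, 2, 6], [3, 4, 8], [5], [7]].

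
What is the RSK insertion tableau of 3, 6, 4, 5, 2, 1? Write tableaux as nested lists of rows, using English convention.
P = [[1, 4, 5], [2], [3], [6]]

Insert 3: appended to row 1. P = [[3]].
Insert 6: appended to row 1. P = [[3, 6]].
Insert 4: 4 bumps 6 from row 1; 6 starts row 2. P = [[3, 4], [6]].
Insert 5: appended to row 1. P = [[3, 4, 5], [6]].
Insert 2: 2 bumps 3 from row 1; 3 bumps 6 from row 2; 6 starts row 3. P = [[2, 4, 5], [3], [6]].
Insert 1: 1 bumps 2 from row 1; 2 bumps 3 from row 2; 3 bumps 6 from row 3; 6 starts row 4. P = [[1, 4, 5], [2], [3], [6]].

So P = [[1, 4, 5], [2], [3], [6]].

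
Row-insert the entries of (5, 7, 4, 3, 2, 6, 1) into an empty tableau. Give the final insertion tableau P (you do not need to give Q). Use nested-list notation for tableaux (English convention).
Insert 5: appended to row 1. P = [[5]].
Insert 7: appended to row 1. P = [[5, 7]].
Insert 4: 4 bumps 5 from row 1; 5 starts row 2. P = [[4, 7], [5]].
Insert 3: 3 bumps 4 from row 1; 4 bumps 5 from row 2; 5 starts row 3. P = [[3, 7], [4], [5]].
Insert 2: 2 bumps 3 from row 1; 3 bumps 4 from row 2; 4 bumps 5 from row 3; 5 starts row 4. P = [[2, 7], [3], [4], [5]].
Insert 6: 6 bumps 7 from row 1; 7 appends to row 2. P = [[2, 6], [3, 7], [4], [5]].
Insert 1: 1 bumps 2 from row 1; 2 bumps 3 from row 2; 3 bumps 4 from row 3; 4 bumps 5 from row 4; 5 starts row 5. P = [[1, 6], [2, 7], [3], [4], [5]].

So P = [[1, 6], [2, 7], [3], [4], [5]].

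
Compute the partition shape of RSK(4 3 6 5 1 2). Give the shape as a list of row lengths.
Row-insert each entry into an empty tableau.

After inserting 4: P = [[4]].
After inserting 3: P = [[3], [4]].
After inserting 6: P = [[3, 6], [4]].
After inserting 5: P = [[3, 5], [4, 6]].
After inserting 1: P = [[1, 5], [3, 6], [4]].
After inserting 2: P = [[1, 2], [3, 5], [4, 6]].

The final insertion tableau P = [[1, 2], [3, 5], [4, 6]] has shape [2, 2, 2].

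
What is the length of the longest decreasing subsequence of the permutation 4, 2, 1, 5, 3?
3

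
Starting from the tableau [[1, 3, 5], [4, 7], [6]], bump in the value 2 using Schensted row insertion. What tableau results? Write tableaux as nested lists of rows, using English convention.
[[1, 2, 5], [3, 7], [4], [6]]

In row 1, 2 replaces 3 (the leftmost entry greater than 2); 3 is bumped to row 2. In row 2, 3 replaces 4 (the leftmost entry greater than 3); 4 is bumped to row 3. In row 3, 4 replaces 6 (the leftmost entry greater than 4); 6 is bumped to row 4. 6 starts a new row 4. The new tableau is [[1, 2, 5], [3, 7], [4], [6]].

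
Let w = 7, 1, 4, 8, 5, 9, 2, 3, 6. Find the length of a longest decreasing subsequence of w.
3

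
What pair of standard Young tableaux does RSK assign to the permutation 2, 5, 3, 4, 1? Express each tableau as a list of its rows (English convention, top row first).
Insert each entry of the permutation into P by Schensted row insertion, recording in Q the position of each new cell.

After inserting 2: P = [[2]].
After inserting 5: P = [[2, 5]].
After inserting 3: P = [[2, 3], [5]].
After inserting 4: P = [[2, 3, 4], [5]].
After inserting 1: P = [[1, 3, 4], [2], [5]].

So P = [[1, 3, 4], [2], [5]], Q = [[1, 2, 4], [3], [5]].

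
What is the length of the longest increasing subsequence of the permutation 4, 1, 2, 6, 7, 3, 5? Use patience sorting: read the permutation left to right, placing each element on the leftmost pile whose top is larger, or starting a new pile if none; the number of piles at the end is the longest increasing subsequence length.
4

4: new pile. tops = [4]
1: onto pile 1 (replacing 4). tops = [1]
2: new pile. tops = [1, 2]
6: new pile. tops = [1, 2, 6]
7: new pile. tops = [1, 2, 6, 7]
3: onto pile 3 (replacing 6). tops = [1, 2, 3, 7]
5: onto pile 4 (replacing 7). tops = [1, 2, 3, 5]

4 piles, so the longest increasing subsequence has length 4.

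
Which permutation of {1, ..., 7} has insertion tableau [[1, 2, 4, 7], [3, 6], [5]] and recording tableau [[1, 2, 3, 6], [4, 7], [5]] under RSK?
1 5 6 3 2 7 4

Reverse the RSK construction: for i from n down to 1, find the cell of Q containing i, remove the entry at that cell from P, and reverse-bump it up through P; the value ejected from row 1 is w(i).

Step i=7: Q has 7 at row 2, column 2; remove 6 from row 2 of P and reverse-bump: 6 enters row 1 and ejects 4. So w(7) = 4. P is now [[1, 2, 6, 7], [3], [5]].
Step i=6: Q has 6 at row 1, column 4; remove that cell from P, ejecting 7. So w(6) = 7. P is now [[1, 2, 6], [3], [5]].
Step i=5: Q has 5 at row 3, column 1; remove 5 from row 3 of P and reverse-bump: 5 enters row 2 and ejects 3; 3 enters row 1 and ejects 2. So w(5) = 2. P is now [[1, 3, 6], [5]].
Step i=4: Q has 4 at row 2, column 1; remove 5 from row 2 of P and reverse-bump: 5 enters row 1 and ejects 3. So w(4) = 3. P is now [[1, 5, 6]].
Step i=3: Q has 3 at row 1, column 3; remove that cell from P, ejecting 6. So w(3) = 6. P is now [[1, 5]].
Step i=2: Q has 2 at row 1, column 2; remove that cell from P, ejecting 5. So w(2) = 5. P is now [[1]].
Step i=1: Q has 1 at row 1, column 1; remove that cell from P, ejecting 1. So w(1) = 1. P is now [].

So w = 1 5 6 3 2 7 4.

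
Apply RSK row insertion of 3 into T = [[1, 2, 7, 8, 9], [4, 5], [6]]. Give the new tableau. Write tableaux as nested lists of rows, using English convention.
In row 1, 3 replaces 7 (the leftmost entry greater than 3); 7 is bumped to row 2. 7 is appended to row 2. The new tableau is [[1, 2, 3, 8, 9], [4, 5, 7], [6]].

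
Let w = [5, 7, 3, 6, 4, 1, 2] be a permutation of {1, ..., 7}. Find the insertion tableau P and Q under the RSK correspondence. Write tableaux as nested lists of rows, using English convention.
Insert each entry of the permutation into P by Schensted row insertion, recording in Q the position of each new cell.

Insert 5: appended to row 1. P = [[5]].
Insert 7: appended to row 1. P = [[5, 7]].
Insert 3: 3 bumps 5 from row 1; 5 starts row 2. P = [[3, 7], [5]].
Insert 6: 6 bumps 7 from row 1; 7 appends to row 2. P = [[3, 6], [5, 7]].
Insert 4: 4 bumps 6 from row 1; 6 bumps 7 from row 2; 7 starts row 3. P = [[3, 4], [5, 6], [7]].
Insert 1: 1 bumps 3 from row 1; 3 bumps 5 from row 2; 5 bumps 7 from row 3; 7 starts row 4. P = [[1, 4], [3, 6], [5], [7]].
Insert 2: 2 bumps 4 from row 1; 4 bumps 6 from row 2; 6 appends to row 3. P = [[1, 2], [3, 4], [5, 6], [7]].

So P = [[1, 2], [3, 4], [5, 6], [7]], Q = [[1, 2], [3, 4], [5, 7], [6]].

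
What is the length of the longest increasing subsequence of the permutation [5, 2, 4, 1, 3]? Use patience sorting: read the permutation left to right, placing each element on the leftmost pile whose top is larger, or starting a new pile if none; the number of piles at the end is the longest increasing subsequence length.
2

5: new pile. tops = [5]
2: onto pile 1 (replacing 5). tops = [2]
4: new pile. tops = [2, 4]
1: onto pile 1 (replacing 2). tops = [1, 4]
3: onto pile 2 (replacing 4). tops = [1, 3]

2 piles, so the longest increasing subsequence has length 2.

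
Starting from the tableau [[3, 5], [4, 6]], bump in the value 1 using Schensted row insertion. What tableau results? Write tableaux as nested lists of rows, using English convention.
In row 1, 1 replaces 3 (the leftmost entry greater than 1); 3 is bumped to row 2. In row 2, 3 replaces 4 (the leftmost entry greater than 3); 4 is bumped to row 3. 4 starts a new row 3. The new tableau is [[1, 5], [3, 6], [4]].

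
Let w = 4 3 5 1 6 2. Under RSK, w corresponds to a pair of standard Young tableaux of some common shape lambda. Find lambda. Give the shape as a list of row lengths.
RSK row insertion gives P = [[1, 2, 6], [3, 5], [4]], which has shape [3, 2, 1].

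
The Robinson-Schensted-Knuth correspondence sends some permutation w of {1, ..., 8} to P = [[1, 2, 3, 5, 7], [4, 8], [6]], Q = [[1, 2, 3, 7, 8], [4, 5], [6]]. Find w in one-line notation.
1 6 8 2 4 3 5 7

Reverse the RSK construction: for i from n down to 1, find the cell of Q containing i, remove the entry at that cell from P, and reverse-bump it up through P; the value ejected from row 1 is w(i).

Step i=8: Q has 8 at row 1, column 5; remove that cell from P, ejecting 7. So w(8) = 7. P is now [[1, 2, 3, 5], [4, 8], [6]].
Step i=7: Q has 7 at row 1, column 4; remove that cell from P, ejecting 5. So w(7) = 5. P is now [[1, 2, 3], [4, 8], [6]].
Step i=6: Q has 6 at row 3, column 1; remove 6 from row 3 of P and reverse-bump: 6 enters row 2 and ejects 4; 4 enters row 1 and ejects 3. So w(6) = 3. P is now [[1, 2, 4], [6, 8]].
Step i=5: Q has 5 at row 2, column 2; remove 8 from row 2 of P and reverse-bump: 8 enters row 1 and ejects 4. So w(5) = 4. P is now [[1, 2, 8], [6]].
Step i=4: Q has 4 at row 2, column 1; remove 6 from row 2 of P and reverse-bump: 6 enters row 1 and ejects 2. So w(4) = 2. P is now [[1, 6, 8]].
Step i=3: Q has 3 at row 1, column 3; remove that cell from P, ejecting 8. So w(3) = 8. P is now [[1, 6]].
Step i=2: Q has 2 at row 1, column 2; remove that cell from P, ejecting 6. So w(2) = 6. P is now [[1]].
Step i=1: Q has 1 at row 1, column 1; remove that cell from P, ejecting 1. So w(1) = 1. P is now [].

So w = 1 6 8 2 4 3 5 7.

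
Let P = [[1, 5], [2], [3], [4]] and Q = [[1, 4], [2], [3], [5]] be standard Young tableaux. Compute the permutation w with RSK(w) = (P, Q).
4 3 2 5 1

Reverse the RSK construction: for i from n down to 1, find the cell of Q containing i, remove the entry at that cell from P, and reverse-bump it up through P; the value ejected from row 1 is w(i).

Step i=5: Q has 5 at row 4, column 1; remove 4 from row 4 of P and reverse-bump: 4 enters row 3 and ejects 3; 3 enters row 2 and ejects 2; 2 enters row 1 and ejects 1. So w(5) = 1. P is now [[2, 5], [3], [4]].
Step i=4: Q has 4 at row 1, column 2; remove that cell from P, ejecting 5. So w(4) = 5. P is now [[2], [3], [4]].
Step i=3: Q has 3 at row 3, column 1; remove 4 from row 3 of P and reverse-bump: 4 enters row 2 and ejects 3; 3 enters row 1 and ejects 2. So w(3) = 2. P is now [[3], [4]].
Step i=2: Q has 2 at row 2, column 1; remove 4 from row 2 of P and reverse-bump: 4 enters row 1 and ejects 3. So w(2) = 3. P is now [[4]].
Step i=1: Q has 1 at row 1, column 1; remove that cell from P, ejecting 4. So w(1) = 4. P is now [].

So w = 4 3 2 5 1.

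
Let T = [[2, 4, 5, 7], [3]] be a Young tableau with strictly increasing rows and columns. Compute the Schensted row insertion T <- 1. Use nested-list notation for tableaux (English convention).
In row 1, 1 replaces 2 (the leftmost entry greater than 1); 2 is bumped to row 2. In row 2, 2 replaces 3 (the leftmost entry greater than 2); 3 is bumped to row 3. 3 starts a new row 3. The new tableau is [[1, 4, 5, 7], [2], [3]].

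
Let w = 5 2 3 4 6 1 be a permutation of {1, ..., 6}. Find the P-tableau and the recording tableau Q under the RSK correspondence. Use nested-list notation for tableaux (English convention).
Insert each entry of the permutation into P by Schensted row insertion, recording in Q the position of each new cell.

Insert 5: appended to row 1. P = [[5]].
Insert 2: 2 bumps 5 from row 1; 5 starts row 2. P = [[2], [5]].
Insert 3: appended to row 1. P = [[2, 3], [5]].
Insert 4: appended to row 1. P = [[2, 3, 4], [5]].
Insert 6: appended to row 1. P = [[2, 3, 4, 6], [5]].
Insert 1: 1 bumps 2 from row 1; 2 bumps 5 from row 2; 5 starts row 3. P = [[1, 3, 4, 6], [2], [5]].

So P = [[1, 3, 4, 6], [2], [5]], Q = [[1, 3, 4, 5], [2], [6]].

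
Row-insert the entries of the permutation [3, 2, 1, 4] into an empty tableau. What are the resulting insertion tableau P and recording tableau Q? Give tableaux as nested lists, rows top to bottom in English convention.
Insert each entry of the permutation into P by Schensted row insertion, recording in Q the position of each new cell.

After inserting 3: P = [[3]].
After inserting 2: P = [[2], [3]].
After inserting 1: P = [[1], [2], [3]].
After inserting 4: P = [[1, 4], [2], [3]].

So P = [[1, 4], [2], [3]], Q = [[1, 4], [2], [3]].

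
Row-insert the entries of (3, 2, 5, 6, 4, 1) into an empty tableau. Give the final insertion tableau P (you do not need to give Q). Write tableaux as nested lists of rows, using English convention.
P = [[1, 4, 6], [2, 5], [3]]

After inserting 3: P = [[3]].
After inserting 2: P = [[2], [3]].
After inserting 5: P = [[2, 5], [3]].
After inserting 6: P = [[2, 5, 6], [3]].
After inserting 4: P = [[2, 4, 6], [3, 5]].
After inserting 1: P = [[1, 4, 6], [2, 5], [3]].

So P = [[1, 4, 6], [2, 5], [3]].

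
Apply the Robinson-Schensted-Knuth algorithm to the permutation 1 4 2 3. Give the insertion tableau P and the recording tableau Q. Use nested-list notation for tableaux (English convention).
P = [[1, 2, 3], [4]], Q = [[1, 2, 4], [3]]

Insert each entry of the permutation into P by Schensted row insertion, recording in Q the position of each new cell.

Insert 1: appended to row 1. P = [[1]].
Insert 4: appended to row 1. P = [[1, 4]].
Insert 2: 2 bumps 4 from row 1; 4 starts row 2. P = [[1, 2], [4]].
Insert 3: appended to row 1. P = [[1, 2, 3], [4]].

So P = [[1, 2, 3], [4]], Q = [[1, 2, 4], [3]].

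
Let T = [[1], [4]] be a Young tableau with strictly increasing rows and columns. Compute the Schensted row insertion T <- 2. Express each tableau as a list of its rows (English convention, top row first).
[[1, 2], [4]]

2 is larger than every entry of row 1, so it is appended to row 1. The new tableau is [[1, 2], [4]].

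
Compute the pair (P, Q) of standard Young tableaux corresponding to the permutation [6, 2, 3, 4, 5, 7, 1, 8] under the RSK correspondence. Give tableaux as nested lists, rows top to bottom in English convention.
P = [[1, 3, 4, 5, 7, 8], [2], [6]], Q = [[1, 3, 4, 5, 6, 8], [2], [7]]

Insert each entry of the permutation into P by Schensted row insertion, recording in Q the position of each new cell.

Insert 6: appended to row 1. P = [[6]].
Insert 2: 2 bumps 6 from row 1; 6 starts row 2. P = [[2], [6]].
Insert 3: appended to row 1. P = [[2, 3], [6]].
Insert 4: appended to row 1. P = [[2, 3, 4], [6]].
Insert 5: appended to row 1. P = [[2, 3, 4, 5], [6]].
Insert 7: appended to row 1. P = [[2, 3, 4, 5, 7], [6]].
Insert 1: 1 bumps 2 from row 1; 2 bumps 6 from row 2; 6 starts row 3. P = [[1, 3, 4, 5, 7], [2], [6]].
Insert 8: appended to row 1. P = [[1, 3, 4, 5, 7, 8], [2], [6]].

So P = [[1, 3, 4, 5, 7, 8], [2], [6]], Q = [[1, 3, 4, 5, 6, 8], [2], [7]].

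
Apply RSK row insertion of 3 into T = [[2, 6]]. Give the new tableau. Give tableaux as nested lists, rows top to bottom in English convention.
In row 1, 3 replaces 6 (the leftmost entry greater than 3); 6 is bumped to row 2. 6 starts a new row 2. The new tableau is [[2, 3], [6]].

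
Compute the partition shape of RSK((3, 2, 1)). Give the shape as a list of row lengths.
Row-insert each entry into an empty tableau.

After inserting 3: P = [[3]].
After inserting 2: P = [[2], [3]].
After inserting 1: P = [[1], [2], [3]].

The final insertion tableau P = [[1], [2], [3]] has shape [1, 1, 1].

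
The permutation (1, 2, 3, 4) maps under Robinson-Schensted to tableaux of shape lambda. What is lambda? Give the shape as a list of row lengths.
[4]

RSK row insertion gives P = [[1, 2, 3, 4]], which has shape [4].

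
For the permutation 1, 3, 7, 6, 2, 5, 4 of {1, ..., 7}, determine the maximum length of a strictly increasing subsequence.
3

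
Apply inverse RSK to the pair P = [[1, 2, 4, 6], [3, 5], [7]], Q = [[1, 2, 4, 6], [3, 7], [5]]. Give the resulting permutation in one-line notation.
1 7 3 5 2 6 4

Reverse RSK: for i = n, n-1, ..., 1, locate i in Q, remove the corresponding corner cell from P, and reverse-bump its entry up through P; the value ejected from row 1 is w(i).

So w = 1 7 3 5 2 6 4.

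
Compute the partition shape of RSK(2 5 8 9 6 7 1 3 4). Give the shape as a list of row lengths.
RSK row insertion gives P = [[1, 3, 4, 7], [2, 5, 6], [8, 9]], which has shape [4, 3, 2].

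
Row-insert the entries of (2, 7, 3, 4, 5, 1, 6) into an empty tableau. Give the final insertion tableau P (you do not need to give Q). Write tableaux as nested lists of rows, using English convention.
P = [[1, 3, 4, 5, 6], [2], [7]]

Insert 2: appended to row 1. P = [[2]].
Insert 7: appended to row 1. P = [[2, 7]].
Insert 3: 3 bumps 7 from row 1; 7 starts row 2. P = [[2, 3], [7]].
Insert 4: appended to row 1. P = [[2, 3, 4], [7]].
Insert 5: appended to row 1. P = [[2, 3, 4, 5], [7]].
Insert 1: 1 bumps 2 from row 1; 2 bumps 7 from row 2; 7 starts row 3. P = [[1, 3, 4, 5], [2], [7]].
Insert 6: appended to row 1. P = [[1, 3, 4, 5, 6], [2], [7]].

So P = [[1, 3, 4, 5, 6], [2], [7]].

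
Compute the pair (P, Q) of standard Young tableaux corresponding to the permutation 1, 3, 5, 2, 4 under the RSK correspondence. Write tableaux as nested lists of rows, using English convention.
P = [[1, 2, 4], [3, 5]], Q = [[1, 2, 3], [4, 5]]

Insert each entry of the permutation into P by Schensted row insertion, recording in Q the position of each new cell.

Insert 1: appended to row 1. P = [[1]].
Insert 3: appended to row 1. P = [[1, 3]].
Insert 5: appended to row 1. P = [[1, 3, 5]].
Insert 2: 2 bumps 3 from row 1; 3 starts row 2. P = [[1, 2, 5], [3]].
Insert 4: 4 bumps 5 from row 1; 5 appends to row 2. P = [[1, 2, 4], [3, 5]].

So P = [[1, 2, 4], [3, 5]], Q = [[1, 2, 3], [4, 5]].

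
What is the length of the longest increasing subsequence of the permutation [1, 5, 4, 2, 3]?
3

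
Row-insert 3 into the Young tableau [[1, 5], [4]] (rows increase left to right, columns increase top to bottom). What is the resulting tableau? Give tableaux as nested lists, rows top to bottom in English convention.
[[1, 3], [4, 5]]

In row 1, 3 replaces 5 (the leftmost entry greater than 3); 5 is bumped to row 2. 5 is appended to row 2. The new tableau is [[1, 3], [4, 5]].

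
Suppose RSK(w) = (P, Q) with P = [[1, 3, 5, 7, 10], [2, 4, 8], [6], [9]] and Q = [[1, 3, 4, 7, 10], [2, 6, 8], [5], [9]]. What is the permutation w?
9 2 4 6 1 5 8 7 3 10

Reverse RSK: for i = n, n-1, ..., 1, locate i in Q, remove the corresponding corner cell from P, and reverse-bump its entry up through P; the value ejected from row 1 is w(i).

So w = 9 2 4 6 1 5 8 7 3 10.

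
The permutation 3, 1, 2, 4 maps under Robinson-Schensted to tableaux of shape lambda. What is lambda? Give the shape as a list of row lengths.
[3, 1]

Row-insert each entry into an empty tableau.

After inserting 3: P = [[3]].
After inserting 1: P = [[1], [3]].
After inserting 2: P = [[1, 2], [3]].
After inserting 4: P = [[1, 2, 4], [3]].

The final insertion tableau P = [[1, 2, 4], [3]] has shape [3, 1].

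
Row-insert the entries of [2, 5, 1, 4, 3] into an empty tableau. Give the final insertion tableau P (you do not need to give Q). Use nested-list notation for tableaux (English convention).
Insert 2: appended to row 1. P = [[2]].
Insert 5: appended to row 1. P = [[2, 5]].
Insert 1: 1 bumps 2 from row 1; 2 starts row 2. P = [[1, 5], [2]].
Insert 4: 4 bumps 5 from row 1; 5 appends to row 2. P = [[1, 4], [2, 5]].
Insert 3: 3 bumps 4 from row 1; 4 bumps 5 from row 2; 5 starts row 3. P = [[1, 3], [2, 4], [5]].

So P = [[1, 3], [2, 4], [5]].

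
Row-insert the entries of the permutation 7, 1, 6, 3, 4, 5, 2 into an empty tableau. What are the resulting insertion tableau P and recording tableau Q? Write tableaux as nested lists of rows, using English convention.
P = [[1, 2, 4, 5], [3], [6], [7]], Q = [[1, 3, 5, 6], [2], [4], [7]]

Insert each entry of the permutation into P by Schensted row insertion, recording in Q the position of each new cell.

After inserting 7: P = [[7]].
After inserting 1: P = [[1], [7]].
After inserting 6: P = [[1, 6], [7]].
After inserting 3: P = [[1, 3], [6], [7]].
After inserting 4: P = [[1, 3, 4], [6], [7]].
After inserting 5: P = [[1, 3, 4, 5], [6], [7]].
After inserting 2: P = [[1, 2, 4, 5], [3], [6], [7]].

So P = [[1, 2, 4, 5], [3], [6], [7]], Q = [[1, 3, 5, 6], [2], [4], [7]].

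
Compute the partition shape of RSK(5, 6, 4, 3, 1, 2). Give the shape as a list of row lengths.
Row-insert each entry into an empty tableau.

After inserting 5: P = [[5]].
After inserting 6: P = [[5, 6]].
After inserting 4: P = [[4, 6], [5]].
After inserting 3: P = [[3, 6], [4], [5]].
After inserting 1: P = [[1, 6], [3], [4], [5]].
After inserting 2: P = [[1, 2], [3, 6], [4], [5]].

The final insertion tableau P = [[1, 2], [3, 6], [4], [5]] has shape [2, 2, 1, 1].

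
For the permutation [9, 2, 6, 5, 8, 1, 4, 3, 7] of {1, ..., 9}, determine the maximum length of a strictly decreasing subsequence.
5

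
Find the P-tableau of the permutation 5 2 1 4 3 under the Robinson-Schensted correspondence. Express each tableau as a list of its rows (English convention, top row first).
P = [[1, 3], [2, 4], [5]]

Insert 5: appended to row 1. P = [[5]].
Insert 2: 2 bumps 5 from row 1; 5 starts row 2. P = [[2], [5]].
Insert 1: 1 bumps 2 from row 1; 2 bumps 5 from row 2; 5 starts row 3. P = [[1], [2], [5]].
Insert 4: appended to row 1. P = [[1, 4], [2], [5]].
Insert 3: 3 bumps 4 from row 1; 4 appends to row 2. P = [[1, 3], [2, 4], [5]].

So P = [[1, 3], [2, 4], [5]].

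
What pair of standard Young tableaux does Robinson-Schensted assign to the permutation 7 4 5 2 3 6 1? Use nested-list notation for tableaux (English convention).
P = [[1, 3, 6], [2, 5], [4], [7]], Q = [[1, 3, 6], [2, 5], [4], [7]]

Insert each entry of the permutation into P by Schensted row insertion, recording in Q the position of each new cell.

Insert 7: appended to row 1. P = [[7]].
Insert 4: 4 bumps 7 from row 1; 7 starts row 2. P = [[4], [7]].
Insert 5: appended to row 1. P = [[4, 5], [7]].
Insert 2: 2 bumps 4 from row 1; 4 bumps 7 from row 2; 7 starts row 3. P = [[2, 5], [4], [7]].
Insert 3: 3 bumps 5 from row 1; 5 appends to row 2. P = [[2, 3], [4, 5], [7]].
Insert 6: appended to row 1. P = [[2, 3, 6], [4, 5], [7]].
Insert 1: 1 bumps 2 from row 1; 2 bumps 4 from row 2; 4 bumps 7 from row 3; 7 starts row 4. P = [[1, 3, 6], [2, 5], [4], [7]].

So P = [[1, 3, 6], [2, 5], [4], [7]], Q = [[1, 3, 6], [2, 5], [4], [7]].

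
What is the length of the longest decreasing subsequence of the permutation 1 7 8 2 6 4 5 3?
4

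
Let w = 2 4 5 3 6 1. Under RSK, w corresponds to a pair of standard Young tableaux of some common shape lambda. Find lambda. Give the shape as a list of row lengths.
[4, 1, 1]

Row-insert each entry into an empty tableau.

After inserting 2: P = [[2]].
After inserting 4: P = [[2, 4]].
After inserting 5: P = [[2, 4, 5]].
After inserting 3: P = [[2, 3, 5], [4]].
After inserting 6: P = [[2, 3, 5, 6], [4]].
After inserting 1: P = [[1, 3, 5, 6], [2], [4]].

The final insertion tableau P = [[1, 3, 5, 6], [2], [4]] has shape [4, 1, 1].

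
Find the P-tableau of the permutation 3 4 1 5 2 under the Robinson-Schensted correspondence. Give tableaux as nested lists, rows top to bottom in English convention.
P = [[1, 2, 5], [3, 4]]

Insert 3: appended to row 1. P = [[3]].
Insert 4: appended to row 1. P = [[3, 4]].
Insert 1: 1 bumps 3 from row 1; 3 starts row 2. P = [[1, 4], [3]].
Insert 5: appended to row 1. P = [[1, 4, 5], [3]].
Insert 2: 2 bumps 4 from row 1; 4 appends to row 2. P = [[1, 2, 5], [3, 4]].

So P = [[1, 2, 5], [3, 4]].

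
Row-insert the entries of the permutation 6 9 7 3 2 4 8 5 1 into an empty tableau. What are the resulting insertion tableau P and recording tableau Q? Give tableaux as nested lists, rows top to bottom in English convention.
Insert each entry of the permutation into P by Schensted row insertion, recording in Q the position of each new cell.

Insert 6: appended to row 1. P = [[6]], Q = [[1]].
Insert 9: appended to row 1. P = [[6, 9]], Q = [[1, 2]].
Insert 7: 7 bumps 9 from row 1; 9 starts row 2. P = [[6, 7], [9]], Q = [[1, 2], [3]].
Insert 3: 3 bumps 6 from row 1; 6 bumps 9 from row 2; 9 starts row 3. P = [[3, 7], [6], [9]], Q = [[1, 2], [3], [4]].
Insert 2: 2 bumps 3 from row 1; 3 bumps 6 from row 2; 6 bumps 9 from row 3; 9 starts row 4. P = [[2, 7], [3], [6], [9]], Q = [[1, 2], [3], [4], [5]].
Insert 4: 4 bumps 7 from row 1; 7 appends to row 2. P = [[2, 4], [3, 7], [6], [9]], Q = [[1, 2], [3, 6], [4], [5]].
Insert 8: appended to row 1. P = [[2, 4, 8], [3, 7], [6], [9]], Q = [[1, 2, 7], [3, 6], [4], [5]].
Insert 5: 5 bumps 8 from row 1; 8 appends to row 2. P = [[2, 4, 5], [3, 7, 8], [6], [9]], Q = [[1, 2, 7], [3, 6, 8], [4], [5]].
Insert 1: 1 bumps 2 from row 1; 2 bumps 3 from row 2; 3 bumps 6 from row 3; 6 bumps 9 from row 4; 9 starts row 5. P = [[1, 4, 5], [2, 7, 8], [3], [6], [9]], Q = [[1, 2, 7], [3, 6, 8], [4], [5], [9]].

So P = [[1, 4, 5], [2, 7, 8], [3], [6], [9]], Q = [[1, 2, 7], [3, 6, 8], [4], [5], [9]].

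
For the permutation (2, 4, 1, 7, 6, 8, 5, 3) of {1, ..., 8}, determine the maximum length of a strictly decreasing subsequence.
4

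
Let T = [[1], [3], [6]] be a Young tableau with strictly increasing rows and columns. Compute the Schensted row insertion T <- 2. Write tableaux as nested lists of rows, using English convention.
2 is larger than every entry of row 1, so it is appended to row 1. The new tableau is [[1, 2], [3], [6]].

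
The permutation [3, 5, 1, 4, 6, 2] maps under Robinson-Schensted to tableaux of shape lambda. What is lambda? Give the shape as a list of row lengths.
[3, 2, 1]

RSK row insertion gives P = [[1, 2, 6], [3, 4], [5]], which has shape [3, 2, 1].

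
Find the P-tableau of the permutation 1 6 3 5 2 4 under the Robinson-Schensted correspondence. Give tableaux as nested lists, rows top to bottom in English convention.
P = [[1, 2, 4], [3, 5], [6]]

Insert 1: appended to row 1. P = [[1]].
Insert 6: appended to row 1. P = [[1, 6]].
Insert 3: 3 bumps 6 from row 1; 6 starts row 2. P = [[1, 3], [6]].
Insert 5: appended to row 1. P = [[1, 3, 5], [6]].
Insert 2: 2 bumps 3 from row 1; 3 bumps 6 from row 2; 6 starts row 3. P = [[1, 2, 5], [3], [6]].
Insert 4: 4 bumps 5 from row 1; 5 appends to row 2. P = [[1, 2, 4], [3, 5], [6]].

So P = [[1, 2, 4], [3, 5], [6]].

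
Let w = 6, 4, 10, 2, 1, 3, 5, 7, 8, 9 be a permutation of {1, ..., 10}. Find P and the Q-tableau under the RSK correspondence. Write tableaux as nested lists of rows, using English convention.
P = [[1, 3, 5, 7, 8, 9], [2, 10], [4], [6]], Q = [[1, 3, 7, 8, 9, 10], [2, 6], [4], [5]]

Insert each entry of the permutation into P by Schensted row insertion, recording in Q the position of each new cell.

After inserting 6: P = [[6]].
After inserting 4: P = [[4], [6]].
After inserting 10: P = [[4, 10], [6]].
After inserting 2: P = [[2, 10], [4], [6]].
After inserting 1: P = [[1, 10], [2], [4], [6]].
After inserting 3: P = [[1, 3], [2, 10], [4], [6]].
After inserting 5: P = [[1, 3, 5], [2, 10], [4], [6]].
After inserting 7: P = [[1, 3, 5, 7], [2, 10], [4], [6]].
After inserting 8: P = [[1, 3, 5, 7, 8], [2, 10], [4], [6]].
After inserting 9: P = [[1, 3, 5, 7, 8, 9], [2, 10], [4], [6]].

So P = [[1, 3, 5, 7, 8, 9], [2, 10], [4], [6]], Q = [[1, 3, 7, 8, 9, 10], [2, 6], [4], [5]].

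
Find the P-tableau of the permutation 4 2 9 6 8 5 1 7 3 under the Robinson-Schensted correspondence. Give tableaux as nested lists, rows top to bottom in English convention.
Insert 4: appended to row 1. P = [[4]].
Insert 2: 2 bumps 4 from row 1; 4 starts row 2. P = [[2], [4]].
Insert 9: appended to row 1. P = [[2, 9], [4]].
Insert 6: 6 bumps 9 from row 1; 9 appends to row 2. P = [[2, 6], [4, 9]].
Insert 8: appended to row 1. P = [[2, 6, 8], [4, 9]].
Insert 5: 5 bumps 6 from row 1; 6 bumps 9 from row 2; 9 starts row 3. P = [[2, 5, 8], [4, 6], [9]].
Insert 1: 1 bumps 2 from row 1; 2 bumps 4 from row 2; 4 bumps 9 from row 3; 9 starts row 4. P = [[1, 5, 8], [2, 6], [4], [9]].
Insert 7: 7 bumps 8 from row 1; 8 appends to row 2. P = [[1, 5, 7], [2, 6, 8], [4], [9]].
Insert 3: 3 bumps 5 from row 1; 5 bumps 6 from row 2; 6 appends to row 3. P = [[1, 3, 7], [2, 5, 8], [4, 6], [9]].

So P = [[1, 3, 7], [2, 5, 8], [4, 6], [9]].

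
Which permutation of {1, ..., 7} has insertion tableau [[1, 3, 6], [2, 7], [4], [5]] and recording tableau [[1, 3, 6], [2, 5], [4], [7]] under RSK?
Reverse the RSK construction: for i from n down to 1, find the cell of Q containing i, remove the entry at that cell from P, and reverse-bump it up through P; the value ejected from row 1 is w(i).

Step i=7: Q has 7 at row 4, column 1; remove 5 from row 4 of P and reverse-bump: 5 enters row 3 and ejects 4; 4 enters row 2 and ejects 2; 2 enters row 1 and ejects 1. So w(7) = 1. P is now [[2, 3, 6], [4, 7], [5]].
Step i=6: Q has 6 at row 1, column 3; remove that cell from P, ejecting 6. So w(6) = 6. P is now [[2, 3], [4, 7], [5]].
Step i=5: Q has 5 at row 2, column 2; remove 7 from row 2 of P and reverse-bump: 7 enters row 1 and ejects 3. So w(5) = 3. P is now [[2, 7], [4], [5]].
Step i=4: Q has 4 at row 3, column 1; remove 5 from row 3 of P and reverse-bump: 5 enters row 2 and ejects 4; 4 enters row 1 and ejects 2. So w(4) = 2. P is now [[4, 7], [5]].
Step i=3: Q has 3 at row 1, column 2; remove that cell from P, ejecting 7. So w(3) = 7. P is now [[4], [5]].
Step i=2: Q has 2 at row 2, column 1; remove 5 from row 2 of P and reverse-bump: 5 enters row 1 and ejects 4. So w(2) = 4. P is now [[5]].
Step i=1: Q has 1 at row 1, column 1; remove that cell from P, ejecting 5. So w(1) = 5. P is now [].

So w = 5 4 7 2 3 6 1.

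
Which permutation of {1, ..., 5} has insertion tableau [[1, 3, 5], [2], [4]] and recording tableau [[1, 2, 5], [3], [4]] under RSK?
2 4 3 1 5

Reverse the RSK construction: for i from n down to 1, find the cell of Q containing i, remove the entry at that cell from P, and reverse-bump it up through P; the value ejected from row 1 is w(i).

Step i=5: Q has 5 at row 1, column 3; remove that cell from P, ejecting 5. So w(5) = 5. P is now [[1, 3], [2], [4]].
Step i=4: Q has 4 at row 3, column 1; remove 4 from row 3 of P and reverse-bump: 4 enters row 2 and ejects 2; 2 enters row 1 and ejects 1. So w(4) = 1. P is now [[2, 3], [4]].
Step i=3: Q has 3 at row 2, column 1; remove 4 from row 2 of P and reverse-bump: 4 enters row 1 and ejects 3. So w(3) = 3. P is now [[2, 4]].
Step i=2: Q has 2 at row 1, column 2; remove that cell from P, ejecting 4. So w(2) = 4. P is now [[2]].
Step i=1: Q has 1 at row 1, column 1; remove that cell from P, ejecting 2. So w(1) = 2. P is now [].

So w = 2 4 3 1 5.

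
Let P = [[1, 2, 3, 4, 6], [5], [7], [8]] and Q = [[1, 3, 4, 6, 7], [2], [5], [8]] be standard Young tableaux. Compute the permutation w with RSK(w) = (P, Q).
8 1 2 7 3 5 6 4

Reverse the RSK construction: for i from n down to 1, find the cell of Q containing i, remove the entry at that cell from P, and reverse-bump it up through P; the value ejected from row 1 is w(i).

Step i=8: Q has 8 at row 4, column 1; remove 8 from row 4 of P and reverse-bump: 8 enters row 3 and ejects 7; 7 enters row 2 and ejects 5; 5 enters row 1 and ejects 4. So w(8) = 4. P is now [[1, 2, 3, 5, 6], [7], [8]].
Step i=7: Q has 7 at row 1, column 5; remove that cell from P, ejecting 6. So w(7) = 6. P is now [[1, 2, 3, 5], [7], [8]].
Step i=6: Q has 6 at row 1, column 4; remove that cell from P, ejecting 5. So w(6) = 5. P is now [[1, 2, 3], [7], [8]].
Step i=5: Q has 5 at row 3, column 1; remove 8 from row 3 of P and reverse-bump: 8 enters row 2 and ejects 7; 7 enters row 1 and ejects 3. So w(5) = 3. P is now [[1, 2, 7], [8]].
Step i=4: Q has 4 at row 1, column 3; remove that cell from P, ejecting 7. So w(4) = 7. P is now [[1, 2], [8]].
Step i=3: Q has 3 at row 1, column 2; remove that cell from P, ejecting 2. So w(3) = 2. P is now [[1], [8]].
Step i=2: Q has 2 at row 2, column 1; remove 8 from row 2 of P and reverse-bump: 8 enters row 1 and ejects 1. So w(2) = 1. P is now [[8]].
Step i=1: Q has 1 at row 1, column 1; remove that cell from P, ejecting 8. So w(1) = 8. P is now [].

So w = 8 1 2 7 3 5 6 4.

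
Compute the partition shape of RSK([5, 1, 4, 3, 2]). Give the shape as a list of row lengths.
[2, 1, 1, 1]

Row-insert each entry into an empty tableau.

After inserting 5: P = [[5]].
After inserting 1: P = [[1], [5]].
After inserting 4: P = [[1, 4], [5]].
After inserting 3: P = [[1, 3], [4], [5]].
After inserting 2: P = [[1, 2], [3], [4], [5]].

The final insertion tableau P = [[1, 2], [3], [4], [5]] has shape [2, 1, 1, 1].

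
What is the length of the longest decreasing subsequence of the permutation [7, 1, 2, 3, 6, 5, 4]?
4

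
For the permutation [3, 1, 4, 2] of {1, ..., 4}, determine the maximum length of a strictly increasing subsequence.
2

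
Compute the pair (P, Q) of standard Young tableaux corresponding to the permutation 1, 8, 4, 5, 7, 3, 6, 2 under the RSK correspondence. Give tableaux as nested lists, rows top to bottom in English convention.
Insert each entry of the permutation into P by Schensted row insertion, recording in Q the position of each new cell.

Insert 1: appended to row 1. P = [[1]].
Insert 8: appended to row 1. P = [[1, 8]].
Insert 4: 4 bumps 8 from row 1; 8 starts row 2. P = [[1, 4], [8]].
Insert 5: appended to row 1. P = [[1, 4, 5], [8]].
Insert 7: appended to row 1. P = [[1, 4, 5, 7], [8]].
Insert 3: 3 bumps 4 from row 1; 4 bumps 8 from row 2; 8 starts row 3. P = [[1, 3, 5, 7], [4], [8]].
Insert 6: 6 bumps 7 from row 1; 7 appends to row 2. P = [[1, 3, 5, 6], [4, 7], [8]].
Insert 2: 2 bumps 3 from row 1; 3 bumps 4 from row 2; 4 bumps 8 from row 3; 8 starts row 4. P = [[1, 2, 5, 6], [3, 7], [4], [8]].

So P = [[1, 2, 5, 6], [3, 7], [4], [8]], Q = [[1, 2, 4, 5], [3, 7], [6], [8]].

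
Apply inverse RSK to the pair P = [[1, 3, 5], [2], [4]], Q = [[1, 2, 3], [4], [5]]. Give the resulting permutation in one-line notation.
2 4 5 3 1

Reverse the RSK construction: for i from n down to 1, find the cell of Q containing i, remove the entry at that cell from P, and reverse-bump it up through P; the value ejected from row 1 is w(i).

Step i=5: Q has 5 at row 3, column 1; remove 4 from row 3 of P and reverse-bump: 4 enters row 2 and ejects 2; 2 enters row 1 and ejects 1. So w(5) = 1. P is now [[2, 3, 5], [4]].
Step i=4: Q has 4 at row 2, column 1; remove 4 from row 2 of P and reverse-bump: 4 enters row 1 and ejects 3. So w(4) = 3. P is now [[2, 4, 5]].
Step i=3: Q has 3 at row 1, column 3; remove that cell from P, ejecting 5. So w(3) = 5. P is now [[2, 4]].
Step i=2: Q has 2 at row 1, column 2; remove that cell from P, ejecting 4. So w(2) = 4. P is now [[2]].
Step i=1: Q has 1 at row 1, column 1; remove that cell from P, ejecting 2. So w(1) = 2. P is now [].

So w = 2 4 5 3 1.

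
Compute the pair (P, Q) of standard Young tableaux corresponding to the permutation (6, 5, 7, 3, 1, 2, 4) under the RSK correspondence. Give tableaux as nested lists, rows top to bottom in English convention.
P = [[1, 2, 4], [3, 7], [5], [6]], Q = [[1, 3, 7], [2, 6], [4], [5]]

Insert each entry of the permutation into P by Schensted row insertion, recording in Q the position of each new cell.

After inserting 6: P = [[6]].
After inserting 5: P = [[5], [6]].
After inserting 7: P = [[5, 7], [6]].
After inserting 3: P = [[3, 7], [5], [6]].
After inserting 1: P = [[1, 7], [3], [5], [6]].
After inserting 2: P = [[1, 2], [3, 7], [5], [6]].
After inserting 4: P = [[1, 2, 4], [3, 7], [5], [6]].

So P = [[1, 2, 4], [3, 7], [5], [6]], Q = [[1, 3, 7], [2, 6], [4], [5]].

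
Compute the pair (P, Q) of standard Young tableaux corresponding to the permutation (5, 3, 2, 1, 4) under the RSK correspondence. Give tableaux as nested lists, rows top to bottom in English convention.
P = [[1, 4], [2], [3], [5]], Q = [[1, 5], [2], [3], [4]]

Insert each entry of the permutation into P by Schensted row insertion, recording in Q the position of each new cell.

Insert 5: appended to row 1. P = [[5]], Q = [[1]].
Insert 3: 3 bumps 5 from row 1; 5 starts row 2. P = [[3], [5]], Q = [[1], [2]].
Insert 2: 2 bumps 3 from row 1; 3 bumps 5 from row 2; 5 starts row 3. P = [[2], [3], [5]], Q = [[1], [2], [3]].
Insert 1: 1 bumps 2 from row 1; 2 bumps 3 from row 2; 3 bumps 5 from row 3; 5 starts row 4. P = [[1], [2], [3], [5]], Q = [[1], [2], [3], [4]].
Insert 4: appended to row 1. P = [[1, 4], [2], [3], [5]], Q = [[1, 5], [2], [3], [4]].

So P = [[1, 4], [2], [3], [5]], Q = [[1, 5], [2], [3], [4]].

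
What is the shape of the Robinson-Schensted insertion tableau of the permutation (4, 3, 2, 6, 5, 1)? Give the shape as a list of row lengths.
[2, 2, 1, 1]

Row-insert each entry into an empty tableau.

After inserting 4: P = [[4]].
After inserting 3: P = [[3], [4]].
After inserting 2: P = [[2], [3], [4]].
After inserting 6: P = [[2, 6], [3], [4]].
After inserting 5: P = [[2, 5], [3, 6], [4]].
After inserting 1: P = [[1, 5], [2, 6], [3], [4]].

The final insertion tableau P = [[1, 5], [2, 6], [3], [4]] has shape [2, 2, 1, 1].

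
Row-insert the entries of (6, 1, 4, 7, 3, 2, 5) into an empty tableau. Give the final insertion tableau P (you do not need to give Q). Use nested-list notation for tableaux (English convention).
Insert 6: appended to row 1. P = [[6]].
Insert 1: 1 bumps 6 from row 1; 6 starts row 2. P = [[1], [6]].
Insert 4: appended to row 1. P = [[1, 4], [6]].
Insert 7: appended to row 1. P = [[1, 4, 7], [6]].
Insert 3: 3 bumps 4 from row 1; 4 bumps 6 from row 2; 6 starts row 3. P = [[1, 3, 7], [4], [6]].
Insert 2: 2 bumps 3 from row 1; 3 bumps 4 from row 2; 4 bumps 6 from row 3; 6 starts row 4. P = [[1, 2, 7], [3], [4], [6]].
Insert 5: 5 bumps 7 from row 1; 7 appends to row 2. P = [[1, 2, 5], [3, 7], [4], [6]].

So P = [[1, 2, 5], [3, 7], [4], [6]].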